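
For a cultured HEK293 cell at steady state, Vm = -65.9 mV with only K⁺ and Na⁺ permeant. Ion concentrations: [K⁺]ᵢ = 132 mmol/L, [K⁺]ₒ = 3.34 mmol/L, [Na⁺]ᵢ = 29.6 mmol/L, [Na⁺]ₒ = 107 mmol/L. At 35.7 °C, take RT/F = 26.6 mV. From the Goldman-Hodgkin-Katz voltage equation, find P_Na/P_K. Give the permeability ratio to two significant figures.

0.074

Let α = P_Na/P_K. GHK: Vm = 26.6·ln[(Kₒ + α·Naₒ)/(Kᵢ + α·Naᵢ)].
e^(Vm/26.6) = e^(-65.9/26.6) = 0.083958
So 0.083958·(Kᵢ + α·Naᵢ) = Kₒ + α·Naₒ → α = (0.083958·132.0 − 3.34) / (107.0 − 0.083958·29.6)
α = (11.08 − 3.34) / (107.0 − 2.485) = 7.742/104.5 = 0.07408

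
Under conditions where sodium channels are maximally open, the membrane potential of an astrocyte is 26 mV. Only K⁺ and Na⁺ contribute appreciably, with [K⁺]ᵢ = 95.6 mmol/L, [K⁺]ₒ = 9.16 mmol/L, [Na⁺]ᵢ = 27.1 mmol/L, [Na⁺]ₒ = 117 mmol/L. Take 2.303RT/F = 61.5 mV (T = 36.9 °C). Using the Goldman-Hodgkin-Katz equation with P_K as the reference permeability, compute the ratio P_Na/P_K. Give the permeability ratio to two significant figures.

5.4

Let α = P_Na/P_K. GHK: Vm = 61.5·log₁₀[(Kₒ + α·Naₒ)/(Kᵢ + α·Naᵢ)].
10^(Vm/61.5) = 10^(26.0/61.5) = 2.6471
So 2.6471·(Kᵢ + α·Naᵢ) = Kₒ + α·Naₒ → α = (2.6471·95.6 − 9.16) / (117.0 − 2.6471·27.1)
α = (253.1 − 9.16) / (117.0 − 71.74) = 243.9/45.26 = 5.388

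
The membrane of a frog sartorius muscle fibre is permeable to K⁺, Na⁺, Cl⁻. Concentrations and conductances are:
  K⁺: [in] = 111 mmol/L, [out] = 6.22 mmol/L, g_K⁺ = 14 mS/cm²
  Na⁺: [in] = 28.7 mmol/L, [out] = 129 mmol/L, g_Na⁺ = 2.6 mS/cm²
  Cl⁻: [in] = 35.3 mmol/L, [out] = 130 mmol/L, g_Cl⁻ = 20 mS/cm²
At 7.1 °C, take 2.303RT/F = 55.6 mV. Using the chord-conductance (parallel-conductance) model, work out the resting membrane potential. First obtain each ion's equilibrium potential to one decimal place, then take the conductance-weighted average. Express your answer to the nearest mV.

-41 mV

E_K⁺ = (55.6/1)·log₁₀(6.22/111) = -69.6 mV
E_Na⁺ = (55.6/1)·log₁₀(129/28.7) = 36.3 mV
E_Cl⁻ = (55.6/-1)·log₁₀(130/35.3) = -31.5 mV
Vm = (Σ gᵢEᵢ)/(Σ gᵢ) = (14·-69.6 + 2.6·36.3 + 20·-31.5) / (14 + 2.6 + 20)
= -1510.02 / 36.6 = -41.26 mV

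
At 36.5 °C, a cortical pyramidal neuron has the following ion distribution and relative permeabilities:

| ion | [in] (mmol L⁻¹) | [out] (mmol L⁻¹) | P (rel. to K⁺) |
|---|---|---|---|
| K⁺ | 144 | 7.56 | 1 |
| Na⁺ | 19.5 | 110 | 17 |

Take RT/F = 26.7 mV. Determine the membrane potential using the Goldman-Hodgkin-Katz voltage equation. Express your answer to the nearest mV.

37 mV

Vm = 26.7 · ln[(Σ P·[cation]ₒ + Σ P·[anion]ᵢ) / (Σ P·[cation]ᵢ + Σ P·[anion]ₒ)]
Numerator = 1×7.56 + 17×110 = 1878
Denominator = 1×144 + 17×19.5 = 475.5
Vm = 26.7 · ln(3.9486) = 26.7 × (1.3734) = 36.67 mV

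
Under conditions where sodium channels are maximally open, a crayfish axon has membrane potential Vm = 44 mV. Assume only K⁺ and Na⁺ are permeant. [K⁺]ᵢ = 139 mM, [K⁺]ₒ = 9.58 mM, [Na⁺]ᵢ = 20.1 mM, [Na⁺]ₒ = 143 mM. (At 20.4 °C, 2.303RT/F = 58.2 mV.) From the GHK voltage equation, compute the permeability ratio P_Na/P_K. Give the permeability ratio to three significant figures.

27.6

Let α = P_Na/P_K. GHK: Vm = 58.2·log₁₀[(Kₒ + α·Naₒ)/(Kᵢ + α·Naᵢ)].
10^(Vm/58.2) = 10^(44.0/58.2) = 5.7018
So 5.7018·(Kᵢ + α·Naᵢ) = Kₒ + α·Naₒ → α = (5.7018·139.0 − 9.58) / (143.0 − 5.7018·20.1)
α = (792.6 − 9.58) / (143.0 − 114.6) = 783/28.39 = 27.58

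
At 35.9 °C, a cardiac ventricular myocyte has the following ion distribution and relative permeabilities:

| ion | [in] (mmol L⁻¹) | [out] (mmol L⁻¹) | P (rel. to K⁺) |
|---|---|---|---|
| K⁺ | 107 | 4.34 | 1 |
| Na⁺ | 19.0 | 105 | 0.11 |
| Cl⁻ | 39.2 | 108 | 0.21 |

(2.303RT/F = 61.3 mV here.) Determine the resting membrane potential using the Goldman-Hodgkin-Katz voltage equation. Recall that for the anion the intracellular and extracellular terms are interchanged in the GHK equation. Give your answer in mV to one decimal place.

Vm = 61.3 · log₁₀[(Σ P·[cation]ₒ + Σ P·[anion]ᵢ) / (Σ P·[cation]ᵢ + Σ P·[anion]ₒ)]
Numerator = 1×4.34 + 0.11×105 + 0.21×39.2 = 24.12
Denominator = 1×107 + 0.11×19.0 + 0.21×108 = 131.8
Vm = 61.3 · log₁₀(0.18306) = 61.3 × (-0.7374) = -45.20 mV

-45.2 mV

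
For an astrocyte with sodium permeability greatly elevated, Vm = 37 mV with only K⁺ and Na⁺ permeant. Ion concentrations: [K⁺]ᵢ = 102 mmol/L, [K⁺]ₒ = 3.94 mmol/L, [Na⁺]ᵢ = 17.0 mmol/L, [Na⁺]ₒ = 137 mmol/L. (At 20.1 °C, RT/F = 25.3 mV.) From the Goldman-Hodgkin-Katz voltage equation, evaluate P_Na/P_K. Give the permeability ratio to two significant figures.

Let α = P_Na/P_K. GHK: Vm = 25.3·ln[(Kₒ + α·Naₒ)/(Kᵢ + α·Naᵢ)].
e^(Vm/25.3) = e^(37.0/25.3) = 4.3165
So 4.3165·(Kᵢ + α·Naᵢ) = Kₒ + α·Naₒ → α = (4.3165·102.0 − 3.94) / (137.0 − 4.3165·17.0)
α = (440.3 − 3.94) / (137.0 − 73.38) = 436.3/63.62 = 6.859

6.9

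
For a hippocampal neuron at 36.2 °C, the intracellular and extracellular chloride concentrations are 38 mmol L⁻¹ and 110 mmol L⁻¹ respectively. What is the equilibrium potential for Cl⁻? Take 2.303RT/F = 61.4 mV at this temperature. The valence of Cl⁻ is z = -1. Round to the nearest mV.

E = (61.4/z) · log₁₀([Cl⁻]_out/[Cl⁻]_in) with z = -1.
For an anion, dividing by z = -1 reverses the sign.
= (61.4/-1) · log₁₀(110/38) = -61.40 · log₁₀(2.895)
= -61.40 · (0.4616) = -28.34 mV

-28 mV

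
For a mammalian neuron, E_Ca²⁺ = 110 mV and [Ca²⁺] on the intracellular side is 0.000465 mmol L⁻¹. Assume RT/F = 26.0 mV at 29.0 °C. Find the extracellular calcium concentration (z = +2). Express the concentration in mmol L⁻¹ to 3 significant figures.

Nernst: E = (26.0/2) · ln([out]/[in]), so ln([out]/[in]) = 110.0 × 2 / 26.0 = 8.4615.
[out]/[in] = e^(8.4615) = 4729.
[out] = 4729 × 0.000465 = 2.199 mmol L⁻¹.

2.20 mmol L⁻¹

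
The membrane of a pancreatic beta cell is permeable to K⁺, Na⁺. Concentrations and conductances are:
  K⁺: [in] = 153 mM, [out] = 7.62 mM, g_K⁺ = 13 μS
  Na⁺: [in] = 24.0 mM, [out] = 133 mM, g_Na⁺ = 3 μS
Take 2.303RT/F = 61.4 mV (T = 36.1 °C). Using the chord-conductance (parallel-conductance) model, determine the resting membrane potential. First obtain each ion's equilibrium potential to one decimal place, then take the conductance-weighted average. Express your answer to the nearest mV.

-56 mV

E_K⁺ = (61.4/1)·log₁₀(7.62/153) = -80.0 mV
E_Na⁺ = (61.4/1)·log₁₀(133/24.0) = 45.7 mV
Vm = (Σ gᵢEᵢ)/(Σ gᵢ) = (13·-80.0 + 3·45.7) / (13 + 3)
= -902.90 / 16 = -56.43 mV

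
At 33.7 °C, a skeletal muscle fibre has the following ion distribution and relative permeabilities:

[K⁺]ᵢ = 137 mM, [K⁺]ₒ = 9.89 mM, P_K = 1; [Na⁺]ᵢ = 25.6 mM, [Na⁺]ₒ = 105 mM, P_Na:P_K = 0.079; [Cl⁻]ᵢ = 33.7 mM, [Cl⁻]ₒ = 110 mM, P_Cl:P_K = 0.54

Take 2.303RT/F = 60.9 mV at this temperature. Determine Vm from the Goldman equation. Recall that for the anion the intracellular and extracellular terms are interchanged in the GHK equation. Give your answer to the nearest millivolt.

Vm = 60.9 · log₁₀[(Σ P·[cation]ₒ + Σ P·[anion]ᵢ) / (Σ P·[cation]ᵢ + Σ P·[anion]ₒ)]
Numerator = 1×9.89 + 0.079×105 + 0.54×33.7 = 36.38
Denominator = 1×137 + 0.079×25.6 + 0.54×110 = 198.4
Vm = 60.9 · log₁₀(0.18336) = 60.9 × (-0.7367) = -44.86 mV

-45 mV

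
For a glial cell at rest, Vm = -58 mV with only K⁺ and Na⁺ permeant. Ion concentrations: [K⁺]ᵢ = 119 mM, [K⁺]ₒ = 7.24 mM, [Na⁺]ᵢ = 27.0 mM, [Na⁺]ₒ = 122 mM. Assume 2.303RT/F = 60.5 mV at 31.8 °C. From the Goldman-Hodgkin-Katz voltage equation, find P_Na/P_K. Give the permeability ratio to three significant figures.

Let α = P_Na/P_K. GHK: Vm = 60.5·log₁₀[(Kₒ + α·Naₒ)/(Kᵢ + α·Naᵢ)].
10^(Vm/60.5) = 10^(-58.0/60.5) = 0.10998
So 0.10998·(Kᵢ + α·Naᵢ) = Kₒ + α·Naₒ → α = (0.10998·119.0 − 7.24) / (122.0 − 0.10998·27.0)
α = (13.09 − 7.24) / (122.0 − 2.97) = 5.848/119 = 0.04913

0.0491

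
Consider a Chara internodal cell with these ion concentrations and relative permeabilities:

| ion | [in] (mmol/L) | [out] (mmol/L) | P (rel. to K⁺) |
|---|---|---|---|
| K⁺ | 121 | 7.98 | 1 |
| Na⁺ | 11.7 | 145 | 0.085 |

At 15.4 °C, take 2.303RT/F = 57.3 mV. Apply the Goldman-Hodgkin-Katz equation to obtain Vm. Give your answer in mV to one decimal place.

-44.6 mV

Vm = 57.3 · log₁₀[(Σ P·[cation]ₒ + Σ P·[anion]ᵢ) / (Σ P·[cation]ᵢ + Σ P·[anion]ₒ)]
Numerator = 1×7.98 + 0.085×145 = 20.3
Denominator = 1×121 + 0.085×11.7 = 122
Vm = 57.3 · log₁₀(0.16644) = 57.3 × (-0.7787) = -44.62 mV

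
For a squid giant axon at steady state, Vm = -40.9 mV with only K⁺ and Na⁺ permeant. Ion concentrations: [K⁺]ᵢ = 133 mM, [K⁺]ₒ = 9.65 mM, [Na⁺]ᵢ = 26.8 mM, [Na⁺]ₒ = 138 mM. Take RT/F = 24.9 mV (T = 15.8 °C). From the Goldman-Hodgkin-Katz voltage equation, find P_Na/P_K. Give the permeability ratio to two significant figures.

0.12

Let α = P_Na/P_K. GHK: Vm = 24.9·ln[(Kₒ + α·Naₒ)/(Kᵢ + α·Naᵢ)].
e^(Vm/24.9) = e^(-40.9/24.9) = 0.19348
So 0.19348·(Kᵢ + α·Naᵢ) = Kₒ + α·Naₒ → α = (0.19348·133.0 − 9.65) / (138.0 − 0.19348·26.8)
α = (25.73 − 9.65) / (138.0 − 5.185) = 16.08/132.8 = 0.1211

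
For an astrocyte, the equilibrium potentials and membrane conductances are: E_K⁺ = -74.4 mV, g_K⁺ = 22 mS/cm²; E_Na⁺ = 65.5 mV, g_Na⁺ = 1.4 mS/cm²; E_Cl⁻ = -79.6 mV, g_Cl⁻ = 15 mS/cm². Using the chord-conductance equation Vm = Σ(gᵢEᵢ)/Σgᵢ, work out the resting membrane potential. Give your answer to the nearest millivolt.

-71 mV

Σ gᵢEᵢ = 22·(-74.4) + 1.4·(65.5) + 15·(-79.6) = -2739.10
Σ gᵢ = 22 + 1.4 + 15 = 38.4
Vm = -2739.10 / 38.4 = -71.33 mV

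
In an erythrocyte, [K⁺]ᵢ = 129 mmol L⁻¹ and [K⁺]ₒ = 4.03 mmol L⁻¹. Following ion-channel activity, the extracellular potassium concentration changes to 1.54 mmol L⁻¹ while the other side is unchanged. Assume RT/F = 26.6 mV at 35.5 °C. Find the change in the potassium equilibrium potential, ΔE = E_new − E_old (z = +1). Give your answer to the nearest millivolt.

E_old = (26.6/1)·ln(4.03/129) = -92.20 mV
E_new = (26.6/1)·ln(1.54/129) = -117.79 mV
ΔE = -117.79 − (-92.20) = -25.59 mV

-26 mV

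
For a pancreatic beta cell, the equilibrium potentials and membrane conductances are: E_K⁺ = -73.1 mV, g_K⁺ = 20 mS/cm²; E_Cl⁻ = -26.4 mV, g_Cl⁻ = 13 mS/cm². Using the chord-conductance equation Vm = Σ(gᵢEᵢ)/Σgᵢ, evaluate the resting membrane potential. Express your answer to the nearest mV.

-55 mV

Σ gᵢEᵢ = 20·(-73.1) + 13·(-26.4) = -1805.20
Σ gᵢ = 20 + 13 = 33
Vm = -1805.20 / 33 = -54.70 mV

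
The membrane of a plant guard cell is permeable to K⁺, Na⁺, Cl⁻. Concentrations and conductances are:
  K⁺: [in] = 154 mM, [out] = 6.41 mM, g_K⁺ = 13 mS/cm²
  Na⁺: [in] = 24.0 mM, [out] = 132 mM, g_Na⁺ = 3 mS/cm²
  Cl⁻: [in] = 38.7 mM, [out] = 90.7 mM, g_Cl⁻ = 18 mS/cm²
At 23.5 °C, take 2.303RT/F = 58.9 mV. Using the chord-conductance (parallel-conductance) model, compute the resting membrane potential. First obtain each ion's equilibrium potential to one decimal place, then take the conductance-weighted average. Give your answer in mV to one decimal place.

-38.8 mV

E_K⁺ = (58.9/1)·log₁₀(6.41/154) = -81.3 mV
E_Na⁺ = (58.9/1)·log₁₀(132/24.0) = 43.6 mV
E_Cl⁻ = (58.9/-1)·log₁₀(90.7/38.7) = -21.8 mV
Vm = (Σ gᵢEᵢ)/(Σ gᵢ) = (13·-81.3 + 3·43.6 + 18·-21.8) / (13 + 3 + 18)
= -1318.50 / 34 = -38.78 mV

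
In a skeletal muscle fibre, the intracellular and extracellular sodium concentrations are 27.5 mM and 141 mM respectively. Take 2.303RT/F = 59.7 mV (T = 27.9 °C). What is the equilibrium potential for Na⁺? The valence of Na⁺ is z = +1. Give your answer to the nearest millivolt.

42 mV

E = (59.7/z) · log₁₀([Na⁺]_out/[Na⁺]_in) with z = +1.
= (59.7/1) · log₁₀(141/27.5) = 59.70 · log₁₀(5.127)
= 59.70 · (0.7099) = 42.38 mV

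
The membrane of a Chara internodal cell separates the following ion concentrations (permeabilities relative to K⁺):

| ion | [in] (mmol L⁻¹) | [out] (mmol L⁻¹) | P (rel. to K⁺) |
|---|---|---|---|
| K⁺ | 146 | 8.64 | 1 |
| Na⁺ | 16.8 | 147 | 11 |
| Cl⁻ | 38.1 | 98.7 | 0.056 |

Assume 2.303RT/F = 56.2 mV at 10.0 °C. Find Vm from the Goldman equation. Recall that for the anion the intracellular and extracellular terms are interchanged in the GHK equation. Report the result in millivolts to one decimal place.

Vm = 56.2 · log₁₀[(Σ P·[cation]ₒ + Σ P·[anion]ᵢ) / (Σ P·[cation]ᵢ + Σ P·[anion]ₒ)]
Numerator = 1×8.64 + 11×147 + 0.056×38.1 = 1628
Denominator = 1×146 + 11×16.8 + 0.056×98.7 = 336.3
Vm = 56.2 · log₁₀(4.8399) = 56.2 × (0.6848) = 38.49 mV

38.5 mV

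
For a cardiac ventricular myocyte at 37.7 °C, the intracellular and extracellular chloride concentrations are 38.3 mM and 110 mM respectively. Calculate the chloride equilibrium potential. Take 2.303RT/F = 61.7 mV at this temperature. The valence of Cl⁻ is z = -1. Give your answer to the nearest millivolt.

E = (61.7/z) · log₁₀([Cl⁻]_out/[Cl⁻]_in) with z = -1.
For an anion, dividing by z = -1 reverses the sign.
= (61.7/-1) · log₁₀(110/38.3) = -61.70 · log₁₀(2.872)
= -61.70 · (0.4582) = -28.27 mV

-28 mV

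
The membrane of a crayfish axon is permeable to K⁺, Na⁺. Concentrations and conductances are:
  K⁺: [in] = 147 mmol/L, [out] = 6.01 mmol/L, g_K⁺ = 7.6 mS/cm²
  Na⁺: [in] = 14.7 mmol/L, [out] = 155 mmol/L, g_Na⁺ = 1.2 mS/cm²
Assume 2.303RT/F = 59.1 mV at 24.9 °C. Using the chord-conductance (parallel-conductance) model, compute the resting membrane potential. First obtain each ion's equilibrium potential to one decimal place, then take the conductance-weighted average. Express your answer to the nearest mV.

E_K⁺ = (59.1/1)·log₁₀(6.01/147) = -82.1 mV
E_Na⁺ = (59.1/1)·log₁₀(155/14.7) = 60.5 mV
Vm = (Σ gᵢEᵢ)/(Σ gᵢ) = (7.6·-82.1 + 1.2·60.5) / (7.6 + 1.2)
= -551.36 / 8.8 = -62.65 mV

-63 mV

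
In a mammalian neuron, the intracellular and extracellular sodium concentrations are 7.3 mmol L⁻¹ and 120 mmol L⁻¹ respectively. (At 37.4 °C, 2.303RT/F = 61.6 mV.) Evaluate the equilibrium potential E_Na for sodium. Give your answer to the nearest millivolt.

75 mV

E = (61.6/z) · log₁₀([Na⁺]_out/[Na⁺]_in) with z = +1.
= (61.6/1) · log₁₀(120/7.3) = 61.60 · log₁₀(16.44)
= 61.60 · (1.2159) = 74.90 mV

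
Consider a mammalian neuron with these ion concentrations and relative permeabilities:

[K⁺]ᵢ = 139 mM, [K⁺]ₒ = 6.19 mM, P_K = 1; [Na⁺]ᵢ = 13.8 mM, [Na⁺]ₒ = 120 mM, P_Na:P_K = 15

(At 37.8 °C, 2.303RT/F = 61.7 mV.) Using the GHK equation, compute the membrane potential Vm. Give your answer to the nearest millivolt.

Vm = 61.7 · log₁₀[(Σ P·[cation]ₒ + Σ P·[anion]ᵢ) / (Σ P·[cation]ᵢ + Σ P·[anion]ₒ)]
Numerator = 1×6.19 + 15×120 = 1806
Denominator = 1×139 + 15×13.8 = 346
Vm = 61.7 · log₁₀(5.2202) = 61.7 × (0.7177) = 44.28 mV

44 mV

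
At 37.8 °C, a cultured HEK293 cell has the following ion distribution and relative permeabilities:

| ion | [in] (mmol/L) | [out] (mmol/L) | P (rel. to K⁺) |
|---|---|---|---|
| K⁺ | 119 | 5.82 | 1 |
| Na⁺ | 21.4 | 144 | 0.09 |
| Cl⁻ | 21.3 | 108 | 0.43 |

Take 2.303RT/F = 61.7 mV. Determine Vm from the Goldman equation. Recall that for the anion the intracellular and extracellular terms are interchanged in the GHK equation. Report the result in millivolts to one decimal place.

-48.0 mV

Vm = 61.7 · log₁₀[(Σ P·[cation]ₒ + Σ P·[anion]ᵢ) / (Σ P·[cation]ᵢ + Σ P·[anion]ₒ)]
Numerator = 1×5.82 + 0.09×144 + 0.43×21.3 = 27.94
Denominator = 1×119 + 0.09×21.4 + 0.43×108 = 167.4
Vm = 61.7 · log₁₀(0.16693) = 61.7 × (-0.7775) = -47.97 mV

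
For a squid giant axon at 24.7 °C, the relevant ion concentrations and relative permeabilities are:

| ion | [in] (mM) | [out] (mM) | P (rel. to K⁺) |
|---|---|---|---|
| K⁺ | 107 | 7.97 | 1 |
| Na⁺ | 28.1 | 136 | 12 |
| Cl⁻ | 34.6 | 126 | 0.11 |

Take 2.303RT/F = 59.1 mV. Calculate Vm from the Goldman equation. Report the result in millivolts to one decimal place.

Vm = 59.1 · log₁₀[(Σ P·[cation]ₒ + Σ P·[anion]ᵢ) / (Σ P·[cation]ᵢ + Σ P·[anion]ₒ)]
Numerator = 1×7.97 + 12×136 + 0.11×34.6 = 1644
Denominator = 1×107 + 12×28.1 + 0.11×126 = 458.1
Vm = 59.1 · log₁₀(3.5886) = 59.1 × (0.5549) = 32.80 mV

32.8 mV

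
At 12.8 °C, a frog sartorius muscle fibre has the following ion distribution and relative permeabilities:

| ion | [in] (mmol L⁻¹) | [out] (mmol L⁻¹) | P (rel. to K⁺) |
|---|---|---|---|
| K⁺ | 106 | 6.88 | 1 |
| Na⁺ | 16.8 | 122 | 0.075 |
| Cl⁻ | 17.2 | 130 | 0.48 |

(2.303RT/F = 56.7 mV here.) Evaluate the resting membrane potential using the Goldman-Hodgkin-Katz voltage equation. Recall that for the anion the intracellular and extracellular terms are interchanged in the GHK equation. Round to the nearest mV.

-48 mV

Vm = 56.7 · log₁₀[(Σ P·[cation]ₒ + Σ P·[anion]ᵢ) / (Σ P·[cation]ᵢ + Σ P·[anion]ₒ)]
Numerator = 1×6.88 + 0.075×122 + 0.48×17.2 = 24.29
Denominator = 1×106 + 0.075×16.8 + 0.48×130 = 169.7
Vm = 56.7 · log₁₀(0.14315) = 56.7 × (-0.8442) = -47.87 mV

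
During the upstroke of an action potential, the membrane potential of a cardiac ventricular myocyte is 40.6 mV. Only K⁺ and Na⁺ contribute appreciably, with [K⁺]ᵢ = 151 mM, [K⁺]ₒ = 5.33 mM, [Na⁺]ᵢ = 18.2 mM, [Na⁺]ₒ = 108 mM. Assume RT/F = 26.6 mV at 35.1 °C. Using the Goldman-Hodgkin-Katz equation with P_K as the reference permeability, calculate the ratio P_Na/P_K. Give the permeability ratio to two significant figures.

Let α = P_Na/P_K. GHK: Vm = 26.6·ln[(Kₒ + α·Naₒ)/(Kᵢ + α·Naᵢ)].
e^(Vm/26.6) = e^(40.6/26.6) = 4.6012
So 4.6012·(Kᵢ + α·Naᵢ) = Kₒ + α·Naₒ → α = (4.6012·151.0 − 5.33) / (108.0 − 4.6012·18.2)
α = (694.8 − 5.33) / (108.0 − 83.74) = 689.5/24.26 = 28.42

28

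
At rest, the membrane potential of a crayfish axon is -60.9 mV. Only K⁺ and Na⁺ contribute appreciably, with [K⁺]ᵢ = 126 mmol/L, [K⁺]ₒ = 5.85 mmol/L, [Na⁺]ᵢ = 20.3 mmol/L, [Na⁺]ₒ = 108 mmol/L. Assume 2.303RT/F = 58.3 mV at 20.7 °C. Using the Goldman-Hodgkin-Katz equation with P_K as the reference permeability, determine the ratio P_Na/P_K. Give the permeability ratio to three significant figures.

Let α = P_Na/P_K. GHK: Vm = 58.3·log₁₀[(Kₒ + α·Naₒ)/(Kᵢ + α·Naᵢ)].
10^(Vm/58.3) = 10^(-60.9/58.3) = 0.090241
So 0.090241·(Kᵢ + α·Naᵢ) = Kₒ + α·Naₒ → α = (0.090241·126.0 − 5.85) / (108.0 − 0.090241·20.3)
α = (11.37 − 5.85) / (108.0 − 1.832) = 5.52/106.2 = 0.052

0.0520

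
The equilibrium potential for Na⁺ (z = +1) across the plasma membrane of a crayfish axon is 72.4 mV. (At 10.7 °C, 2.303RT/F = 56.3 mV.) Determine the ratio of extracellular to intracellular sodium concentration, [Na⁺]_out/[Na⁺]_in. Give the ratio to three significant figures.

19.3

log₁₀([out]/[in]) = E·z/(56.3) = 72.4 × 1 / 56.3 = 1.2860
[out]/[in] = 10^(1.2860) = 19.32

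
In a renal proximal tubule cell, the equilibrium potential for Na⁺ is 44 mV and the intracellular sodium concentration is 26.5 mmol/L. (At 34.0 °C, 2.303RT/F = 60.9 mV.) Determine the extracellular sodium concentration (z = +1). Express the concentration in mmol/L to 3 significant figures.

Nernst: E = (60.9/1) · log₁₀([out]/[in]), so log₁₀([out]/[in]) = 44.0 × 1 / 60.9 = 0.7225.
[out]/[in] = 10^(0.7225) = 5.278.
[out] = 5.278 × 26.5 = 139.9 mmol/L.

140 mmol/L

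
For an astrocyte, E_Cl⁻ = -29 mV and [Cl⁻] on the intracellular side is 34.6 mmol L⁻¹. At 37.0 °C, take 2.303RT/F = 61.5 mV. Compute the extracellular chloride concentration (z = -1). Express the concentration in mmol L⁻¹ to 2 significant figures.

100 mmol L⁻¹

Nernst: E = (61.5/-1) · log₁₀([out]/[in]), so log₁₀([out]/[in]) = -29.0 × -1 / 61.5 = 0.4715.
[out]/[in] = 10^(0.4715) = 2.962.
[out] = 2.962 × 34.6 = 102.5 mmol L⁻¹.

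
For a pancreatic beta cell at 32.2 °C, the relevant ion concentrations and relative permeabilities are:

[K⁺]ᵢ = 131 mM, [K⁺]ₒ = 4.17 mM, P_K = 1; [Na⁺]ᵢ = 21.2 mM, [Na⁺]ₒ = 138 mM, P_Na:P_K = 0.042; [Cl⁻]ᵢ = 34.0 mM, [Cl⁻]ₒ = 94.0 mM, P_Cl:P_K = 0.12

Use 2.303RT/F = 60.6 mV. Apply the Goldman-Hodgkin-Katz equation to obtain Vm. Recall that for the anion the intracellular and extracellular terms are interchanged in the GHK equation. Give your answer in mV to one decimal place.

Vm = 60.6 · log₁₀[(Σ P·[cation]ₒ + Σ P·[anion]ᵢ) / (Σ P·[cation]ᵢ + Σ P·[anion]ₒ)]
Numerator = 1×4.17 + 0.042×138 + 0.12×34.0 = 14.05
Denominator = 1×131 + 0.042×21.2 + 0.12×94.0 = 143.2
Vm = 60.6 · log₁₀(0.098107) = 60.6 × (-1.0083) = -61.10 mV

-61.1 mV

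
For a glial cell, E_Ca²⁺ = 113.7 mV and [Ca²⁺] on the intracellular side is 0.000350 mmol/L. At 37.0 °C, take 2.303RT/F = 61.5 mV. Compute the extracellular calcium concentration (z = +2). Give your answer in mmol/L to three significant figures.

1.74 mmol/L

Nernst: E = (61.5/2) · log₁₀([out]/[in]), so log₁₀([out]/[in]) = 113.7 × 2 / 61.5 = 3.6976.
[out]/[in] = 10^(3.6976) = 4984.
[out] = 4984 × 0.000350 = 1.744 mmol/L.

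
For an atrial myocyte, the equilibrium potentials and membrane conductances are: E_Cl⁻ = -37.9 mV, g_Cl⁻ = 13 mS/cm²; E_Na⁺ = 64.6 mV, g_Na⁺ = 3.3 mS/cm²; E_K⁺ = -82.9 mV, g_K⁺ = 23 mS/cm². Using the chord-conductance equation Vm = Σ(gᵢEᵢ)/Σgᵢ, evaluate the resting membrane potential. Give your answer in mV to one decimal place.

-55.6 mV

Σ gᵢEᵢ = 13·(-37.9) + 3.3·(64.6) + 23·(-82.9) = -2186.22
Σ gᵢ = 13 + 3.3 + 23 = 39.3
Vm = -2186.22 / 39.3 = -55.63 mV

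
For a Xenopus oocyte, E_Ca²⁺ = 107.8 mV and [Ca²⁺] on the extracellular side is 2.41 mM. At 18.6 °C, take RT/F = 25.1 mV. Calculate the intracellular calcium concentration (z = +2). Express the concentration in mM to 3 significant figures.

Nernst: E = (25.1/2) · ln([out]/[in]), so ln([out]/[in]) = 107.8 × 2 / 25.1 = 8.5896.
[out]/[in] = e^(8.5896) = 5376.
[in] = 2.41 / 5376 = 0.0004483 mM.

0.000448 mM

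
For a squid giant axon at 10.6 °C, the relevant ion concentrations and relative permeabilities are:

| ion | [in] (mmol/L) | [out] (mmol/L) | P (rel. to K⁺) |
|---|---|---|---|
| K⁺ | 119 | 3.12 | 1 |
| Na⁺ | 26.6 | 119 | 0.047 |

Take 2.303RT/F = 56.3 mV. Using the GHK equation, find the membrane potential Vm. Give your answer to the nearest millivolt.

Vm = 56.3 · log₁₀[(Σ P·[cation]ₒ + Σ P·[anion]ᵢ) / (Σ P·[cation]ᵢ + Σ P·[anion]ₒ)]
Numerator = 1×3.12 + 0.047×119 = 8.713
Denominator = 1×119 + 0.047×26.6 = 120.3
Vm = 56.3 · log₁₀(0.072457) = 56.3 × (-1.1399) = -64.18 mV

-64 mV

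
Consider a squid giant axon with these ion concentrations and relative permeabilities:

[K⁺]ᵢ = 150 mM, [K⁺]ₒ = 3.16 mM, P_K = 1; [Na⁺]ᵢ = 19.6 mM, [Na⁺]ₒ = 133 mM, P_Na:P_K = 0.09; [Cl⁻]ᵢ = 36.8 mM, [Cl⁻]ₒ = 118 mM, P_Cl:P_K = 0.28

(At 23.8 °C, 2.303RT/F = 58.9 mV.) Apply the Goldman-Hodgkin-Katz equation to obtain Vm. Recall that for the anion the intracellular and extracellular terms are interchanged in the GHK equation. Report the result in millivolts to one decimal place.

Vm = 58.9 · log₁₀[(Σ P·[cation]ₒ + Σ P·[anion]ᵢ) / (Σ P·[cation]ᵢ + Σ P·[anion]ₒ)]
Numerator = 1×3.16 + 0.09×133 + 0.28×36.8 = 25.43
Denominator = 1×150 + 0.09×19.6 + 0.28×118 = 184.8
Vm = 58.9 · log₁₀(0.13763) = 58.9 × (-0.8613) = -50.73 mV

-50.7 mV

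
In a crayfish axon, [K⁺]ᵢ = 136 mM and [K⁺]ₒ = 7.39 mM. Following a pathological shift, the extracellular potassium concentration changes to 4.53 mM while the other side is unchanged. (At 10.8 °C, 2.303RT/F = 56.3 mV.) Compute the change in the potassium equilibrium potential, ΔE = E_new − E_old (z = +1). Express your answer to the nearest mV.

-12 mV

E_old = (56.3/1)·log₁₀(7.39/136) = -71.21 mV
E_new = (56.3/1)·log₁₀(4.53/136) = -83.18 mV
ΔE = -83.18 − (-71.21) = -11.97 mV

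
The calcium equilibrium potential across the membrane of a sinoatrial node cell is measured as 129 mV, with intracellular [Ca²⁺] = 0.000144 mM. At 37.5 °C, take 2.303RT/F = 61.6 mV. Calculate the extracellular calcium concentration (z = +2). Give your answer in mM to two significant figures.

2.2 mM

Nernst: E = (61.6/2) · log₁₀([out]/[in]), so log₁₀([out]/[in]) = 129.0 × 2 / 61.6 = 4.1883.
[out]/[in] = 10^(4.1883) = 1.543e+04.
[out] = 1.543e+04 × 0.000144 = 2.222 mM.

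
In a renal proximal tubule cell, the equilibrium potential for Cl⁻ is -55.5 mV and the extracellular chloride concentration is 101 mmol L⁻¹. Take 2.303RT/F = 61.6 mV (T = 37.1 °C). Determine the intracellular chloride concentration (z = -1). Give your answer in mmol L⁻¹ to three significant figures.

Nernst: E = (61.6/-1) · log₁₀([out]/[in]), so log₁₀([out]/[in]) = -55.5 × -1 / 61.6 = 0.9010.
[out]/[in] = 10^(0.9010) = 7.961.
[in] = 101 / 7.961 = 12.69 mmol L⁻¹.

12.7 mmol L⁻¹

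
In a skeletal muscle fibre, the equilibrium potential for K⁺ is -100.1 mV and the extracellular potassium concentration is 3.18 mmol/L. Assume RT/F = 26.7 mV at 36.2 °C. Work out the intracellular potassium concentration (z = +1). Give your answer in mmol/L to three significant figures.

135 mmol/L

Nernst: E = (26.7/1) · ln([out]/[in]), so ln([out]/[in]) = -100.1 × 1 / 26.7 = -3.7491.
[out]/[in] = e^(-3.7491) = 0.02354.
[in] = 3.18 / 0.02354 = 135.1 mmol/L.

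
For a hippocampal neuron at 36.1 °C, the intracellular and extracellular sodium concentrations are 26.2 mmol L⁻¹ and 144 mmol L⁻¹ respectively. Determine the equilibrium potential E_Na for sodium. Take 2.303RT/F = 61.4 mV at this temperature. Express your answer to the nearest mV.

45 mV

E = (61.4/z) · log₁₀([Na⁺]_out/[Na⁺]_in) with z = +1.
= (61.4/1) · log₁₀(144/26.2) = 61.40 · log₁₀(5.496)
= 61.40 · (0.7401) = 45.44 mV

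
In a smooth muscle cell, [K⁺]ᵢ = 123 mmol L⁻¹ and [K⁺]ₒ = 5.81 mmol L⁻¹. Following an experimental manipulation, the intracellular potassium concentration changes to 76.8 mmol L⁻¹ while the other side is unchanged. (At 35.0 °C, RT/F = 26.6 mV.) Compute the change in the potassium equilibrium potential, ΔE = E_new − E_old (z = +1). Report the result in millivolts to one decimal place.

12.5 mV

E_old = (26.6/1)·ln(5.81/123) = -81.20 mV
E_new = (26.6/1)·ln(5.81/76.8) = -68.67 mV
ΔE = -68.67 − (-81.20) = 12.53 mV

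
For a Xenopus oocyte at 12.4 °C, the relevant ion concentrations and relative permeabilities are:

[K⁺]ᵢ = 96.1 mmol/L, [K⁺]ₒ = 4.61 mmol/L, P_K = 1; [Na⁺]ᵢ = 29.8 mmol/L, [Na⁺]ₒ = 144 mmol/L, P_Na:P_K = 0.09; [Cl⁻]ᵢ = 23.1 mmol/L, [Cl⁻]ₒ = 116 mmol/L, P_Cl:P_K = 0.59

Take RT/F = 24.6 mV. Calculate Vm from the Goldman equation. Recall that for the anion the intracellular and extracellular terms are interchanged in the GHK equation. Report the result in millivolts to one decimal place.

-41.3 mV

Vm = 24.6 · ln[(Σ P·[cation]ₒ + Σ P·[anion]ᵢ) / (Σ P·[cation]ᵢ + Σ P·[anion]ₒ)]
Numerator = 1×4.61 + 0.09×144 + 0.59×23.1 = 31.2
Denominator = 1×96.1 + 0.09×29.8 + 0.59×116 = 167.2
Vm = 24.6 · ln(0.18657) = 24.6 × (-1.6789) = -41.30 mV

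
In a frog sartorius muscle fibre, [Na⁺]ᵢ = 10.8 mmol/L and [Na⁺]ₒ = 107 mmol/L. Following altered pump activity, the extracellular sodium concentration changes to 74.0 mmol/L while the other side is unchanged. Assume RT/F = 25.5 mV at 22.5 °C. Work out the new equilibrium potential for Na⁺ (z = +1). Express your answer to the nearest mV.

49 mV

After the shift: [Na⁺]_out = 74.0, [Na⁺]_in = 10.8 mmol/L.
E_new = (25.5/1)·ln(74.0/10.8) = 25.50 · (1.9245) = 49.08 mV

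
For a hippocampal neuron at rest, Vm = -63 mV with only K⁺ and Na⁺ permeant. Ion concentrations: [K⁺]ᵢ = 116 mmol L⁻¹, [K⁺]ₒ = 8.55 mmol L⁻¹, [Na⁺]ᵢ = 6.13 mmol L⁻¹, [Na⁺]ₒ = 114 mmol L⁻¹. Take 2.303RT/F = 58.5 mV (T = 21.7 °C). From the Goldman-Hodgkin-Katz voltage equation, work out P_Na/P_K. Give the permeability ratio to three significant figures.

Let α = P_Na/P_K. GHK: Vm = 58.5·log₁₀[(Kₒ + α·Naₒ)/(Kᵢ + α·Naᵢ)].
10^(Vm/58.5) = 10^(-63.0/58.5) = 0.083768
So 0.083768·(Kᵢ + α·Naᵢ) = Kₒ + α·Naₒ → α = (0.083768·116.0 − 8.55) / (114.0 − 0.083768·6.13)
α = (9.717 − 8.55) / (114.0 − 0.5135) = 1.167/113.5 = 0.01028

0.0103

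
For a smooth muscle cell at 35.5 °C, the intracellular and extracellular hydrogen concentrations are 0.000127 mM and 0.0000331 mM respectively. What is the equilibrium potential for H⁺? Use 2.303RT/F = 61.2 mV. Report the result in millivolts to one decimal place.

E = (61.2/z) · log₁₀([H⁺]_out/[H⁺]_in) with z = +1.
= (61.2/1) · log₁₀(0.0000331/0.000127) = 61.20 · log₁₀(0.2606)
= 61.20 · (-0.5840) = -35.74 mV

-35.7 mV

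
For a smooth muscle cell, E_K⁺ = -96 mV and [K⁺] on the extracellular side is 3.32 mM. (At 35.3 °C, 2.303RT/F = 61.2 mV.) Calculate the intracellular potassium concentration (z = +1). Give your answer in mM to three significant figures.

123 mM

Nernst: E = (61.2/1) · log₁₀([out]/[in]), so log₁₀([out]/[in]) = -96.0 × 1 / 61.2 = -1.5686.
[out]/[in] = 10^(-1.5686) = 0.027.
[in] = 3.32 / 0.027 = 123 mM.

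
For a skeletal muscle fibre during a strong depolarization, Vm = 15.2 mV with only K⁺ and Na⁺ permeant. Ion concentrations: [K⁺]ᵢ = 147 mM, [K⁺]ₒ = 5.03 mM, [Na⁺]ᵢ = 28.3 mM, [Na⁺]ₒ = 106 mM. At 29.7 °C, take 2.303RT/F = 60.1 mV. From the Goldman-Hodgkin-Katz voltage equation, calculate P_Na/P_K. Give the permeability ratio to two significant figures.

4.7

Let α = P_Na/P_K. GHK: Vm = 60.1·log₁₀[(Kₒ + α·Naₒ)/(Kᵢ + α·Naᵢ)].
10^(Vm/60.1) = 10^(15.2/60.1) = 1.7902
So 1.7902·(Kᵢ + α·Naᵢ) = Kₒ + α·Naₒ → α = (1.7902·147.0 − 5.03) / (106.0 − 1.7902·28.3)
α = (263.2 − 5.03) / (106.0 − 50.66) = 258.1/55.34 = 4.665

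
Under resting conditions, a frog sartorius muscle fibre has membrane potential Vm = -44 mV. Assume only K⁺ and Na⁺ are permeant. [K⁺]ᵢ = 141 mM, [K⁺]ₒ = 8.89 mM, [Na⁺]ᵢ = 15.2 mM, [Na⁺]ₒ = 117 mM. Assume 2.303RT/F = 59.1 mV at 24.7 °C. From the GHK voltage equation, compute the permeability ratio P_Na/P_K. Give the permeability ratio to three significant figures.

Let α = P_Na/P_K. GHK: Vm = 59.1·log₁₀[(Kₒ + α·Naₒ)/(Kᵢ + α·Naᵢ)].
10^(Vm/59.1) = 10^(-44.0/59.1) = 0.18009
So 0.18009·(Kᵢ + α·Naᵢ) = Kₒ + α·Naₒ → α = (0.18009·141.0 − 8.89) / (117.0 − 0.18009·15.2)
α = (25.39 − 8.89) / (117.0 − 2.737) = 16.5/114.3 = 0.1444

0.144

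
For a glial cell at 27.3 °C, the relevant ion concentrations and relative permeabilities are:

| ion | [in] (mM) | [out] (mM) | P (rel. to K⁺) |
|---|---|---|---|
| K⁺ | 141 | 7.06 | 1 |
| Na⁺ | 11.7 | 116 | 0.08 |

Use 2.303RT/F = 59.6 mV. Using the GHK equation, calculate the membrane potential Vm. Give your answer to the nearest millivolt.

Vm = 59.6 · log₁₀[(Σ P·[cation]ₒ + Σ P·[anion]ᵢ) / (Σ P·[cation]ᵢ + Σ P·[anion]ₒ)]
Numerator = 1×7.06 + 0.08×116 = 16.34
Denominator = 1×141 + 0.08×11.7 = 141.9
Vm = 59.6 · log₁₀(0.11512) = 59.6 × (-0.9388) = -55.95 mV

-56 mV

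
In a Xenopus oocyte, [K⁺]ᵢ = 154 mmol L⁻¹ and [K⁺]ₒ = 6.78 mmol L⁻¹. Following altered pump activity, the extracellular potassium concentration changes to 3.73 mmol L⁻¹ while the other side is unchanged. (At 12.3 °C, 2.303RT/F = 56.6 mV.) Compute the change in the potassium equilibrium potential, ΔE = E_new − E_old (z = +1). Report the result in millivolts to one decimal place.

-14.7 mV

E_old = (56.6/1)·log₁₀(6.78/154) = -76.77 mV
E_new = (56.6/1)·log₁₀(3.73/154) = -91.45 mV
ΔE = -91.45 − (-76.77) = -14.69 mV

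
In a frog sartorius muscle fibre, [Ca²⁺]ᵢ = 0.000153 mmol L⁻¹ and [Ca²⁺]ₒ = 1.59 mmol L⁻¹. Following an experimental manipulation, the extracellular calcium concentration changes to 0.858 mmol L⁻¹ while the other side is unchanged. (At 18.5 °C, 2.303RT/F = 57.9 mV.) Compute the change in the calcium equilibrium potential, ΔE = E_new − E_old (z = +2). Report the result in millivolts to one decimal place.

-7.8 mV

E_old = (57.9/2)·log₁₀(1.59/0.000153) = 116.28 mV
E_new = (57.9/2)·log₁₀(0.858/0.000153) = 108.53 mV
ΔE = 108.53 − (116.28) = -7.76 mV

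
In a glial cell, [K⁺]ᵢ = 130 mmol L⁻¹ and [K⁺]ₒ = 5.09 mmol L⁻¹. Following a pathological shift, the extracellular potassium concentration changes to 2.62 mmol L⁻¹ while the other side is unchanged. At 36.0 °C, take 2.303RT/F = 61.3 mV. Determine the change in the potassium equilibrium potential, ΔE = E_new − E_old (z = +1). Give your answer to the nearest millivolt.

E_old = (61.3/1)·log₁₀(5.09/130) = -86.26 mV
E_new = (61.3/1)·log₁₀(2.62/130) = -103.94 mV
ΔE = -103.94 − (-86.26) = -17.68 mV

-18 mV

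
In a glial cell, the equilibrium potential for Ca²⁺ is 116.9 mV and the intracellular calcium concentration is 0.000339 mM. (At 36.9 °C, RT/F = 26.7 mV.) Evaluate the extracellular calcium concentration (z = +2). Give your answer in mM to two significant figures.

Nernst: E = (26.7/2) · ln([out]/[in]), so ln([out]/[in]) = 116.9 × 2 / 26.7 = 8.7566.
[out]/[in] = e^(8.7566) = 6352.
[out] = 6352 × 0.000339 = 2.153 mM.

2.2 mM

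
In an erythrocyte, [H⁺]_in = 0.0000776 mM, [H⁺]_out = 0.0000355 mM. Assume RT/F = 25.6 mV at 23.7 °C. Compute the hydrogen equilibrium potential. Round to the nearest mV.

E = (25.6/z) · ln([H⁺]_out/[H⁺]_in) with z = +1.
= (25.6/1) · ln(0.0000355/0.0000776) = 25.60 · ln(0.4575)
= 25.60 · (-0.7820) = -20.02 mV

-20 mV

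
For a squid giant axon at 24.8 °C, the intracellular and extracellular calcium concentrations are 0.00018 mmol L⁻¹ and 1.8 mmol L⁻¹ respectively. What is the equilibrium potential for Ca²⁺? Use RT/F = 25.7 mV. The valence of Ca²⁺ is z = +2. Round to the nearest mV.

E = (25.7/z) · ln([Ca²⁺]_out/[Ca²⁺]_in) with z = +2.
= (25.7/2) · ln(1.8/0.00018) = 12.85 · ln(1e+04)
= 12.85 · (9.2103) = 118.35 mV

118 mV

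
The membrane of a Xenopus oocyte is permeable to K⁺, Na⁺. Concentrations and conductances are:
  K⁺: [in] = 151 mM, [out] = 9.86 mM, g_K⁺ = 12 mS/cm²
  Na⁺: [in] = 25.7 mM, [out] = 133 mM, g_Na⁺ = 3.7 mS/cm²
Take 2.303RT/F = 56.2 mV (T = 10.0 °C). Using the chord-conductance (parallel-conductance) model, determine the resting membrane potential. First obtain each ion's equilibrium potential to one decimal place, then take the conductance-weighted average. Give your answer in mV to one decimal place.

-41.5 mV

E_K⁺ = (56.2/1)·log₁₀(9.86/151) = -66.6 mV
E_Na⁺ = (56.2/1)·log₁₀(133/25.7) = 40.1 mV
Vm = (Σ gᵢEᵢ)/(Σ gᵢ) = (12·-66.6 + 3.7·40.1) / (12 + 3.7)
= -650.83 / 15.7 = -41.45 mV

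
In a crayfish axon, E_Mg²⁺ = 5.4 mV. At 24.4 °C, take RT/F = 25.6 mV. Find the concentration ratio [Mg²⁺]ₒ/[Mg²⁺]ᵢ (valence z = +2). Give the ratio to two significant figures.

1.5

ln([out]/[in]) = E·z/(25.6) = 5.4 × 2 / 25.6 = 0.4219
[out]/[in] = e^(0.4219) = 1.525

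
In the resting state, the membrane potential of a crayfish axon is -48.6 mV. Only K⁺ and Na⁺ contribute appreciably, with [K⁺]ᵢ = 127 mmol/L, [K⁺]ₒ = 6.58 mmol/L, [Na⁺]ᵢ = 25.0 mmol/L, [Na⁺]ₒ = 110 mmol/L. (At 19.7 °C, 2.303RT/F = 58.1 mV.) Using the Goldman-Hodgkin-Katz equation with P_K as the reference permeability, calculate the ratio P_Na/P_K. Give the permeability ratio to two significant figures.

Let α = P_Na/P_K. GHK: Vm = 58.1·log₁₀[(Kₒ + α·Naₒ)/(Kᵢ + α·Naᵢ)].
10^(Vm/58.1) = 10^(-48.6/58.1) = 0.14572
So 0.14572·(Kᵢ + α·Naᵢ) = Kₒ + α·Naₒ → α = (0.14572·127.0 − 6.58) / (110.0 − 0.14572·25.0)
α = (18.51 − 6.58) / (110.0 − 3.643) = 11.93/106.4 = 0.1121

0.11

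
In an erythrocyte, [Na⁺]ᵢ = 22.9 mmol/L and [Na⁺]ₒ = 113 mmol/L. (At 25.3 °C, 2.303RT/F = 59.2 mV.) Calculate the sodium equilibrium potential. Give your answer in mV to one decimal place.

41.0 mV

E = (59.2/z) · log₁₀([Na⁺]_out/[Na⁺]_in) with z = +1.
= (59.2/1) · log₁₀(113/22.9) = 59.20 · log₁₀(4.934)
= 59.20 · (0.6932) = 41.04 mV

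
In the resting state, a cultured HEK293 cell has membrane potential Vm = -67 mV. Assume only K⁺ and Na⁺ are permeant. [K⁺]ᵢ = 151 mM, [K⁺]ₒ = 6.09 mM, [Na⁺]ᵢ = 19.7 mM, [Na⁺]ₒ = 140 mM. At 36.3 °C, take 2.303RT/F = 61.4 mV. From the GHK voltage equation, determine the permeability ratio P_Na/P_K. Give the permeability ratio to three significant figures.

Let α = P_Na/P_K. GHK: Vm = 61.4·log₁₀[(Kₒ + α·Naₒ)/(Kᵢ + α·Naᵢ)].
10^(Vm/61.4) = 10^(-67.0/61.4) = 0.081058
So 0.081058·(Kᵢ + α·Naᵢ) = Kₒ + α·Naₒ → α = (0.081058·151.0 − 6.09) / (140.0 − 0.081058·19.7)
α = (12.24 − 6.09) / (140.0 − 1.597) = 6.15/138.4 = 0.04443

0.0444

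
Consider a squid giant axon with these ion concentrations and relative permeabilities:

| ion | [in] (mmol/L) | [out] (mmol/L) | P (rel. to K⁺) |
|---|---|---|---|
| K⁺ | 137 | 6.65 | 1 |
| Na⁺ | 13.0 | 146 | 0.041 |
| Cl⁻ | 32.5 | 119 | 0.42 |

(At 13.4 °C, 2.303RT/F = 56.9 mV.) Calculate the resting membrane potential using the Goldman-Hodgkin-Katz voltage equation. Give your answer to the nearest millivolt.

Vm = 56.9 · log₁₀[(Σ P·[cation]ₒ + Σ P·[anion]ᵢ) / (Σ P·[cation]ᵢ + Σ P·[anion]ₒ)]
Numerator = 1×6.65 + 0.041×146 + 0.42×32.5 = 26.29
Denominator = 1×137 + 0.041×13.0 + 0.42×119 = 187.5
Vm = 56.9 · log₁₀(0.14018) = 56.9 × (-0.8533) = -48.55 mV

-49 mV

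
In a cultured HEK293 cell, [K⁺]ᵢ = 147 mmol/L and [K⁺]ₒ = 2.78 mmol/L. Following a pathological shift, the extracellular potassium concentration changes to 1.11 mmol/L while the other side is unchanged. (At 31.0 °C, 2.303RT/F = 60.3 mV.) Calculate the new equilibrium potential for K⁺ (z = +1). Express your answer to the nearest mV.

-128 mV

After the shift: [K⁺]_out = 1.11, [K⁺]_in = 147 mmol/L.
E_new = (60.3/1)·log₁₀(1.11/147) = 60.30 · (-2.1220) = -127.96 mV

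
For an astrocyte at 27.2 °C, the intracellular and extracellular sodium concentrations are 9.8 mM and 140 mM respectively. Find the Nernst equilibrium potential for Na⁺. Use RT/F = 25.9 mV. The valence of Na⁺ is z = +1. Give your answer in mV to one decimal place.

E = (25.9/z) · ln([Na⁺]_out/[Na⁺]_in) with z = +1.
= (25.9/1) · ln(140/9.8) = 25.90 · ln(14.29)
= 25.90 · (2.6593) = 68.87 mV

68.9 mV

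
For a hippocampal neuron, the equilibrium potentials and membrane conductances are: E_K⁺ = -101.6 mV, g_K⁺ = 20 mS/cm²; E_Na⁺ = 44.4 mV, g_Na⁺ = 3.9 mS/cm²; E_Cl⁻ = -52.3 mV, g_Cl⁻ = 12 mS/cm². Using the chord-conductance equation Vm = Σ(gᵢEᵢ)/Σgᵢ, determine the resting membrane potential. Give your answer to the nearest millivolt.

Σ gᵢEᵢ = 20·(-101.6) + 3.9·(44.4) + 12·(-52.3) = -2486.44
Σ gᵢ = 20 + 3.9 + 12 = 35.9
Vm = -2486.44 / 35.9 = -69.26 mV

-69 mV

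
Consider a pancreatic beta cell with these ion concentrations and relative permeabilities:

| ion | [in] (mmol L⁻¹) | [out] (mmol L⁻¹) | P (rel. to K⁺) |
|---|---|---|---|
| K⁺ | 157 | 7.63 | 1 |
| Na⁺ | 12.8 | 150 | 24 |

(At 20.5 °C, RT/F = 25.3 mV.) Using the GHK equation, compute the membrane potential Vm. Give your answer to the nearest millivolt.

Vm = 25.3 · ln[(Σ P·[cation]ₒ + Σ P·[anion]ᵢ) / (Σ P·[cation]ᵢ + Σ P·[anion]ₒ)]
Numerator = 1×7.63 + 24×150 = 3608
Denominator = 1×157 + 24×12.8 = 464.2
Vm = 25.3 · ln(7.7717) = 25.3 × (2.0505) = 51.88 mV

52 mV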